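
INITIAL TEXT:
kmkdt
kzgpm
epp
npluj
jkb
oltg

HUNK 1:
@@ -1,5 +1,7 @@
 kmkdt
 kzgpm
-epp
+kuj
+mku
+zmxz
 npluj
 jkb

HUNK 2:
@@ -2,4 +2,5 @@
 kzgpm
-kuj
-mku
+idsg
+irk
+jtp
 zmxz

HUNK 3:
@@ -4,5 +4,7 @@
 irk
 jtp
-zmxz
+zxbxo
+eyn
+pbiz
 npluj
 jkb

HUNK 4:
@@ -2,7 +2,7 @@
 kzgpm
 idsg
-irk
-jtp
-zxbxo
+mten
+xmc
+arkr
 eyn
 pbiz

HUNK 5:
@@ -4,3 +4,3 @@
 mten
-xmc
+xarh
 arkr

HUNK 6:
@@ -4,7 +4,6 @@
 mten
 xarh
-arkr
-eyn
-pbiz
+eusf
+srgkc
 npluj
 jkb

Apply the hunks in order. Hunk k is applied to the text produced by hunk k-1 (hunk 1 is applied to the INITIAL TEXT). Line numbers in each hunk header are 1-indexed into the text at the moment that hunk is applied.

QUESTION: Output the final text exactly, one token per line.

Answer: kmkdt
kzgpm
idsg
mten
xarh
eusf
srgkc
npluj
jkb
oltg

Derivation:
Hunk 1: at line 1 remove [epp] add [kuj,mku,zmxz] -> 8 lines: kmkdt kzgpm kuj mku zmxz npluj jkb oltg
Hunk 2: at line 2 remove [kuj,mku] add [idsg,irk,jtp] -> 9 lines: kmkdt kzgpm idsg irk jtp zmxz npluj jkb oltg
Hunk 3: at line 4 remove [zmxz] add [zxbxo,eyn,pbiz] -> 11 lines: kmkdt kzgpm idsg irk jtp zxbxo eyn pbiz npluj jkb oltg
Hunk 4: at line 2 remove [irk,jtp,zxbxo] add [mten,xmc,arkr] -> 11 lines: kmkdt kzgpm idsg mten xmc arkr eyn pbiz npluj jkb oltg
Hunk 5: at line 4 remove [xmc] add [xarh] -> 11 lines: kmkdt kzgpm idsg mten xarh arkr eyn pbiz npluj jkb oltg
Hunk 6: at line 4 remove [arkr,eyn,pbiz] add [eusf,srgkc] -> 10 lines: kmkdt kzgpm idsg mten xarh eusf srgkc npluj jkb oltg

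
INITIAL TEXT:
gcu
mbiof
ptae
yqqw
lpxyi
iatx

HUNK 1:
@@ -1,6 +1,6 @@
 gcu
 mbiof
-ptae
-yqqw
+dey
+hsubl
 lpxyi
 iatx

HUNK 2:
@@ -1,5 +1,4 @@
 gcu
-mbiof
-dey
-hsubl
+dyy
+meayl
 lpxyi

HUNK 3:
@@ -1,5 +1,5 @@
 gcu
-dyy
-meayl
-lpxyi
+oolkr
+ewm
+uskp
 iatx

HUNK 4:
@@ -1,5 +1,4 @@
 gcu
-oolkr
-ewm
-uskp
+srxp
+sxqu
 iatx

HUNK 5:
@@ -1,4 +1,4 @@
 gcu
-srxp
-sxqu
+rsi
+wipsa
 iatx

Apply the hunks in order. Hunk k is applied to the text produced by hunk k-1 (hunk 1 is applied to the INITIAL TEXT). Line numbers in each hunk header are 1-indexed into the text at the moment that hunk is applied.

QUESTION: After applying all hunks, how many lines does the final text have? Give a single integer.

Answer: 4

Derivation:
Hunk 1: at line 1 remove [ptae,yqqw] add [dey,hsubl] -> 6 lines: gcu mbiof dey hsubl lpxyi iatx
Hunk 2: at line 1 remove [mbiof,dey,hsubl] add [dyy,meayl] -> 5 lines: gcu dyy meayl lpxyi iatx
Hunk 3: at line 1 remove [dyy,meayl,lpxyi] add [oolkr,ewm,uskp] -> 5 lines: gcu oolkr ewm uskp iatx
Hunk 4: at line 1 remove [oolkr,ewm,uskp] add [srxp,sxqu] -> 4 lines: gcu srxp sxqu iatx
Hunk 5: at line 1 remove [srxp,sxqu] add [rsi,wipsa] -> 4 lines: gcu rsi wipsa iatx
Final line count: 4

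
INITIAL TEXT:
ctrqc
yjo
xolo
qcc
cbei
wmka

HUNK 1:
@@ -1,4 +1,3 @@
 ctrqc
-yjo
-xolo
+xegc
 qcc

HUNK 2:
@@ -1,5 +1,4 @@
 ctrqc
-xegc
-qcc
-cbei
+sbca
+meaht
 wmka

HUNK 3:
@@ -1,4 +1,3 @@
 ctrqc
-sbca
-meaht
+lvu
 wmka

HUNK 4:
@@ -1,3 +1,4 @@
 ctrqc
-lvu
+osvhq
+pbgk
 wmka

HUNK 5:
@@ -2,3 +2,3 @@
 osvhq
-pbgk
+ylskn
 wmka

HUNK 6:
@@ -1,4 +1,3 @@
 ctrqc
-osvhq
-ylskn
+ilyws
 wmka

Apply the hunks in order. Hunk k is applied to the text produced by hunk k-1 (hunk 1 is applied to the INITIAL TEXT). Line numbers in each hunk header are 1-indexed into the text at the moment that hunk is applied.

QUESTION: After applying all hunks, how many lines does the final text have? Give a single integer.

Answer: 3

Derivation:
Hunk 1: at line 1 remove [yjo,xolo] add [xegc] -> 5 lines: ctrqc xegc qcc cbei wmka
Hunk 2: at line 1 remove [xegc,qcc,cbei] add [sbca,meaht] -> 4 lines: ctrqc sbca meaht wmka
Hunk 3: at line 1 remove [sbca,meaht] add [lvu] -> 3 lines: ctrqc lvu wmka
Hunk 4: at line 1 remove [lvu] add [osvhq,pbgk] -> 4 lines: ctrqc osvhq pbgk wmka
Hunk 5: at line 2 remove [pbgk] add [ylskn] -> 4 lines: ctrqc osvhq ylskn wmka
Hunk 6: at line 1 remove [osvhq,ylskn] add [ilyws] -> 3 lines: ctrqc ilyws wmka
Final line count: 3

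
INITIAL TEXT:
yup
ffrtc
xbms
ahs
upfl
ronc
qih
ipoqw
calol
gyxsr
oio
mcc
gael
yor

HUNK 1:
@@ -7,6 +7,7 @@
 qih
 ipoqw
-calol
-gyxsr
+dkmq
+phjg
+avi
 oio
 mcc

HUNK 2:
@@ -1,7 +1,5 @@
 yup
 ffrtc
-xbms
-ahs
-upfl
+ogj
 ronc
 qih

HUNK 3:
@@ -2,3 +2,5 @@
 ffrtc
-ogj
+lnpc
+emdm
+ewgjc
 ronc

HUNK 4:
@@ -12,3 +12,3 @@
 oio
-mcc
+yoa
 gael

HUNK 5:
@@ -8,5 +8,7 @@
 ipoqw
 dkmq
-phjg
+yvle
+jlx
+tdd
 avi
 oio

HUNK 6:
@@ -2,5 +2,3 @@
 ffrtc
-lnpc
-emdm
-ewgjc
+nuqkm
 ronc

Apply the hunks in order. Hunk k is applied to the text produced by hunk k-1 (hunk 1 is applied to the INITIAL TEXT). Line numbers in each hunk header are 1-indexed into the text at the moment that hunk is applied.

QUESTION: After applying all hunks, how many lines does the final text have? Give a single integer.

Answer: 15

Derivation:
Hunk 1: at line 7 remove [calol,gyxsr] add [dkmq,phjg,avi] -> 15 lines: yup ffrtc xbms ahs upfl ronc qih ipoqw dkmq phjg avi oio mcc gael yor
Hunk 2: at line 1 remove [xbms,ahs,upfl] add [ogj] -> 13 lines: yup ffrtc ogj ronc qih ipoqw dkmq phjg avi oio mcc gael yor
Hunk 3: at line 2 remove [ogj] add [lnpc,emdm,ewgjc] -> 15 lines: yup ffrtc lnpc emdm ewgjc ronc qih ipoqw dkmq phjg avi oio mcc gael yor
Hunk 4: at line 12 remove [mcc] add [yoa] -> 15 lines: yup ffrtc lnpc emdm ewgjc ronc qih ipoqw dkmq phjg avi oio yoa gael yor
Hunk 5: at line 8 remove [phjg] add [yvle,jlx,tdd] -> 17 lines: yup ffrtc lnpc emdm ewgjc ronc qih ipoqw dkmq yvle jlx tdd avi oio yoa gael yor
Hunk 6: at line 2 remove [lnpc,emdm,ewgjc] add [nuqkm] -> 15 lines: yup ffrtc nuqkm ronc qih ipoqw dkmq yvle jlx tdd avi oio yoa gael yor
Final line count: 15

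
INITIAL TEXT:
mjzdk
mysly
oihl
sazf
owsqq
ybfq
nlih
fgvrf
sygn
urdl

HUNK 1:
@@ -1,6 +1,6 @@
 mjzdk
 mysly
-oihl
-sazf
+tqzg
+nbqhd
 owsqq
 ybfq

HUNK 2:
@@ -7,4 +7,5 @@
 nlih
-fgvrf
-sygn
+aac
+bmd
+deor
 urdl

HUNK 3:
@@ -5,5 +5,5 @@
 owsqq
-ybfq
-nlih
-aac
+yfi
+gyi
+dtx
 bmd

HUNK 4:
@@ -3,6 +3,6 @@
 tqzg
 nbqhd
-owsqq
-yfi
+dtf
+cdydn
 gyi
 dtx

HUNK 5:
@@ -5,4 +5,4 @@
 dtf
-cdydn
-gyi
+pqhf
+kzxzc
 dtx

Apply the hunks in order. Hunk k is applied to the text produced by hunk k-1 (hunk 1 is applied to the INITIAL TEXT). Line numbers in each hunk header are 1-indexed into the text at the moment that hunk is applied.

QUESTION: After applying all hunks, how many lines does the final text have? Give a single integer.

Answer: 11

Derivation:
Hunk 1: at line 1 remove [oihl,sazf] add [tqzg,nbqhd] -> 10 lines: mjzdk mysly tqzg nbqhd owsqq ybfq nlih fgvrf sygn urdl
Hunk 2: at line 7 remove [fgvrf,sygn] add [aac,bmd,deor] -> 11 lines: mjzdk mysly tqzg nbqhd owsqq ybfq nlih aac bmd deor urdl
Hunk 3: at line 5 remove [ybfq,nlih,aac] add [yfi,gyi,dtx] -> 11 lines: mjzdk mysly tqzg nbqhd owsqq yfi gyi dtx bmd deor urdl
Hunk 4: at line 3 remove [owsqq,yfi] add [dtf,cdydn] -> 11 lines: mjzdk mysly tqzg nbqhd dtf cdydn gyi dtx bmd deor urdl
Hunk 5: at line 5 remove [cdydn,gyi] add [pqhf,kzxzc] -> 11 lines: mjzdk mysly tqzg nbqhd dtf pqhf kzxzc dtx bmd deor urdl
Final line count: 11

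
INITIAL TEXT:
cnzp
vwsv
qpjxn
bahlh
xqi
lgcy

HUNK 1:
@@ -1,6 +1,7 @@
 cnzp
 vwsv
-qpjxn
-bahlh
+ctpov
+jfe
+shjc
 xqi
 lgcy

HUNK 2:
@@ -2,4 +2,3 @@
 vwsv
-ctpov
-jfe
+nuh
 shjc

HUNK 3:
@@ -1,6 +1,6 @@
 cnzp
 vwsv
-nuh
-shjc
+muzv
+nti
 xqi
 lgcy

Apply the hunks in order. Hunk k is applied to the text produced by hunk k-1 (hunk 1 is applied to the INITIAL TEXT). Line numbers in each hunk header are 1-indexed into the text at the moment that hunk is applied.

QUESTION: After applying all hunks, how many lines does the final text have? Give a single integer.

Answer: 6

Derivation:
Hunk 1: at line 1 remove [qpjxn,bahlh] add [ctpov,jfe,shjc] -> 7 lines: cnzp vwsv ctpov jfe shjc xqi lgcy
Hunk 2: at line 2 remove [ctpov,jfe] add [nuh] -> 6 lines: cnzp vwsv nuh shjc xqi lgcy
Hunk 3: at line 1 remove [nuh,shjc] add [muzv,nti] -> 6 lines: cnzp vwsv muzv nti xqi lgcy
Final line count: 6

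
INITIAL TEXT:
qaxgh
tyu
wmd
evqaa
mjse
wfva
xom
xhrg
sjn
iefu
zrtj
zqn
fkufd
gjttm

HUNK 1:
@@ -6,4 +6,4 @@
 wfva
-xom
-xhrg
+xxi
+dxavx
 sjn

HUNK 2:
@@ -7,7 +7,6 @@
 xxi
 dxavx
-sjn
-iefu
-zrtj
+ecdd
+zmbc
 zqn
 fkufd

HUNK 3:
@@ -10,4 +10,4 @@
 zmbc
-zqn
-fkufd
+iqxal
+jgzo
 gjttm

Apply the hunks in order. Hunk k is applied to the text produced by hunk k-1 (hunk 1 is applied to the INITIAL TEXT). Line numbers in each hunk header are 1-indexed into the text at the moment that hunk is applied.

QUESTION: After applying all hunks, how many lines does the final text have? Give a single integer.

Hunk 1: at line 6 remove [xom,xhrg] add [xxi,dxavx] -> 14 lines: qaxgh tyu wmd evqaa mjse wfva xxi dxavx sjn iefu zrtj zqn fkufd gjttm
Hunk 2: at line 7 remove [sjn,iefu,zrtj] add [ecdd,zmbc] -> 13 lines: qaxgh tyu wmd evqaa mjse wfva xxi dxavx ecdd zmbc zqn fkufd gjttm
Hunk 3: at line 10 remove [zqn,fkufd] add [iqxal,jgzo] -> 13 lines: qaxgh tyu wmd evqaa mjse wfva xxi dxavx ecdd zmbc iqxal jgzo gjttm
Final line count: 13

Answer: 13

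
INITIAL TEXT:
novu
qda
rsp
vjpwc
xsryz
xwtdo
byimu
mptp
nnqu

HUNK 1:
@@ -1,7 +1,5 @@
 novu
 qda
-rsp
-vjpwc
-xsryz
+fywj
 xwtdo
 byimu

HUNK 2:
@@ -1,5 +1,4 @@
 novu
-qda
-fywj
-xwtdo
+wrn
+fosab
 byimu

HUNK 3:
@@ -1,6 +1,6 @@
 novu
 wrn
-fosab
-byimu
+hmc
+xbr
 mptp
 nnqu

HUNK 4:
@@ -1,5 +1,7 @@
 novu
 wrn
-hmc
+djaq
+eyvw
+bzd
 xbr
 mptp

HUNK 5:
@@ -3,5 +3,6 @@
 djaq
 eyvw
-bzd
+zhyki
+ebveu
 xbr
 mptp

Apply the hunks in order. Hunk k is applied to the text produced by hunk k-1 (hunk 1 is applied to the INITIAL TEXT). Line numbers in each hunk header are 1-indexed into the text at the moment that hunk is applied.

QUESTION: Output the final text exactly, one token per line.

Answer: novu
wrn
djaq
eyvw
zhyki
ebveu
xbr
mptp
nnqu

Derivation:
Hunk 1: at line 1 remove [rsp,vjpwc,xsryz] add [fywj] -> 7 lines: novu qda fywj xwtdo byimu mptp nnqu
Hunk 2: at line 1 remove [qda,fywj,xwtdo] add [wrn,fosab] -> 6 lines: novu wrn fosab byimu mptp nnqu
Hunk 3: at line 1 remove [fosab,byimu] add [hmc,xbr] -> 6 lines: novu wrn hmc xbr mptp nnqu
Hunk 4: at line 1 remove [hmc] add [djaq,eyvw,bzd] -> 8 lines: novu wrn djaq eyvw bzd xbr mptp nnqu
Hunk 5: at line 3 remove [bzd] add [zhyki,ebveu] -> 9 lines: novu wrn djaq eyvw zhyki ebveu xbr mptp nnqu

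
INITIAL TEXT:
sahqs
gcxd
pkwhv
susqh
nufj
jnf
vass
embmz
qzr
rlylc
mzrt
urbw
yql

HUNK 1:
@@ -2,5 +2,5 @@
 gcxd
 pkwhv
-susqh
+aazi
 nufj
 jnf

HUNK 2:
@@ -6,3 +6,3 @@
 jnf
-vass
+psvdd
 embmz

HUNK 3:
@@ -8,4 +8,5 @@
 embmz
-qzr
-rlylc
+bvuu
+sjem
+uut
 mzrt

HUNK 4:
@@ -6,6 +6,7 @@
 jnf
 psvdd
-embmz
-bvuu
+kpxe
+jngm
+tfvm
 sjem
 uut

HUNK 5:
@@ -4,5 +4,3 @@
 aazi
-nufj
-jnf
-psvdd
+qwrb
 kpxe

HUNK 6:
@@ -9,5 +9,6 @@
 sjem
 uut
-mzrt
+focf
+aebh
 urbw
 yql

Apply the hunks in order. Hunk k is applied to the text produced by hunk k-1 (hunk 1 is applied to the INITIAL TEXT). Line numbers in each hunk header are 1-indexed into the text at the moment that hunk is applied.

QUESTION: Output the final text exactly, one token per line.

Answer: sahqs
gcxd
pkwhv
aazi
qwrb
kpxe
jngm
tfvm
sjem
uut
focf
aebh
urbw
yql

Derivation:
Hunk 1: at line 2 remove [susqh] add [aazi] -> 13 lines: sahqs gcxd pkwhv aazi nufj jnf vass embmz qzr rlylc mzrt urbw yql
Hunk 2: at line 6 remove [vass] add [psvdd] -> 13 lines: sahqs gcxd pkwhv aazi nufj jnf psvdd embmz qzr rlylc mzrt urbw yql
Hunk 3: at line 8 remove [qzr,rlylc] add [bvuu,sjem,uut] -> 14 lines: sahqs gcxd pkwhv aazi nufj jnf psvdd embmz bvuu sjem uut mzrt urbw yql
Hunk 4: at line 6 remove [embmz,bvuu] add [kpxe,jngm,tfvm] -> 15 lines: sahqs gcxd pkwhv aazi nufj jnf psvdd kpxe jngm tfvm sjem uut mzrt urbw yql
Hunk 5: at line 4 remove [nufj,jnf,psvdd] add [qwrb] -> 13 lines: sahqs gcxd pkwhv aazi qwrb kpxe jngm tfvm sjem uut mzrt urbw yql
Hunk 6: at line 9 remove [mzrt] add [focf,aebh] -> 14 lines: sahqs gcxd pkwhv aazi qwrb kpxe jngm tfvm sjem uut focf aebh urbw yql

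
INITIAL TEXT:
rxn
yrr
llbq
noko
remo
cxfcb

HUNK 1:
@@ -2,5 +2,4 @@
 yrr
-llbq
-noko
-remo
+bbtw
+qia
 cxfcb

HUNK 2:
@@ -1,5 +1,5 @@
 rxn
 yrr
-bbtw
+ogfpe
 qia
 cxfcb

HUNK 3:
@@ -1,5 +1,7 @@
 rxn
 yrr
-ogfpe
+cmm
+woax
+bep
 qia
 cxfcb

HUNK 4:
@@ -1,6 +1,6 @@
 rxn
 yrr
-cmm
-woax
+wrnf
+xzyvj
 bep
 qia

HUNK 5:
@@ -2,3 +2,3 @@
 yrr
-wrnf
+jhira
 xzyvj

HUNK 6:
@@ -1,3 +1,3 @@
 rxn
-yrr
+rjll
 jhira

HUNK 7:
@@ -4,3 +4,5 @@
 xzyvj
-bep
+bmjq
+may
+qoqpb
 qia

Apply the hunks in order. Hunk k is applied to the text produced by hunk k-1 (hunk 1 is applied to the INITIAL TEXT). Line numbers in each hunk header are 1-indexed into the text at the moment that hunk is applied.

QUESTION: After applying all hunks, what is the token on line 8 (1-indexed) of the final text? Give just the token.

Hunk 1: at line 2 remove [llbq,noko,remo] add [bbtw,qia] -> 5 lines: rxn yrr bbtw qia cxfcb
Hunk 2: at line 1 remove [bbtw] add [ogfpe] -> 5 lines: rxn yrr ogfpe qia cxfcb
Hunk 3: at line 1 remove [ogfpe] add [cmm,woax,bep] -> 7 lines: rxn yrr cmm woax bep qia cxfcb
Hunk 4: at line 1 remove [cmm,woax] add [wrnf,xzyvj] -> 7 lines: rxn yrr wrnf xzyvj bep qia cxfcb
Hunk 5: at line 2 remove [wrnf] add [jhira] -> 7 lines: rxn yrr jhira xzyvj bep qia cxfcb
Hunk 6: at line 1 remove [yrr] add [rjll] -> 7 lines: rxn rjll jhira xzyvj bep qia cxfcb
Hunk 7: at line 4 remove [bep] add [bmjq,may,qoqpb] -> 9 lines: rxn rjll jhira xzyvj bmjq may qoqpb qia cxfcb
Final line 8: qia

Answer: qia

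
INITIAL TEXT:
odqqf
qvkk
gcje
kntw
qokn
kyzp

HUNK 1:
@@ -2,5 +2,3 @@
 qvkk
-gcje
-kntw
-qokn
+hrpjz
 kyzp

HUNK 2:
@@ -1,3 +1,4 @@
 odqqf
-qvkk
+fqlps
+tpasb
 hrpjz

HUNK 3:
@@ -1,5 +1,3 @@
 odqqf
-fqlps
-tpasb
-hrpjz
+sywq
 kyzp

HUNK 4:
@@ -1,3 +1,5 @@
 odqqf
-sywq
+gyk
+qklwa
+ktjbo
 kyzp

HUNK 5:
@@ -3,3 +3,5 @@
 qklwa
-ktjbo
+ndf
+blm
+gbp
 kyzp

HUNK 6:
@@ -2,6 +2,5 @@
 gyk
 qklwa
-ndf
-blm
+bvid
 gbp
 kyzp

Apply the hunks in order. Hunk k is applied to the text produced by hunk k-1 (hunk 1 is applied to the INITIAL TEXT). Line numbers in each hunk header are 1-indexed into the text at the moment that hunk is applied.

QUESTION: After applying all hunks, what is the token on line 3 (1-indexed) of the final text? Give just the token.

Hunk 1: at line 2 remove [gcje,kntw,qokn] add [hrpjz] -> 4 lines: odqqf qvkk hrpjz kyzp
Hunk 2: at line 1 remove [qvkk] add [fqlps,tpasb] -> 5 lines: odqqf fqlps tpasb hrpjz kyzp
Hunk 3: at line 1 remove [fqlps,tpasb,hrpjz] add [sywq] -> 3 lines: odqqf sywq kyzp
Hunk 4: at line 1 remove [sywq] add [gyk,qklwa,ktjbo] -> 5 lines: odqqf gyk qklwa ktjbo kyzp
Hunk 5: at line 3 remove [ktjbo] add [ndf,blm,gbp] -> 7 lines: odqqf gyk qklwa ndf blm gbp kyzp
Hunk 6: at line 2 remove [ndf,blm] add [bvid] -> 6 lines: odqqf gyk qklwa bvid gbp kyzp
Final line 3: qklwa

Answer: qklwa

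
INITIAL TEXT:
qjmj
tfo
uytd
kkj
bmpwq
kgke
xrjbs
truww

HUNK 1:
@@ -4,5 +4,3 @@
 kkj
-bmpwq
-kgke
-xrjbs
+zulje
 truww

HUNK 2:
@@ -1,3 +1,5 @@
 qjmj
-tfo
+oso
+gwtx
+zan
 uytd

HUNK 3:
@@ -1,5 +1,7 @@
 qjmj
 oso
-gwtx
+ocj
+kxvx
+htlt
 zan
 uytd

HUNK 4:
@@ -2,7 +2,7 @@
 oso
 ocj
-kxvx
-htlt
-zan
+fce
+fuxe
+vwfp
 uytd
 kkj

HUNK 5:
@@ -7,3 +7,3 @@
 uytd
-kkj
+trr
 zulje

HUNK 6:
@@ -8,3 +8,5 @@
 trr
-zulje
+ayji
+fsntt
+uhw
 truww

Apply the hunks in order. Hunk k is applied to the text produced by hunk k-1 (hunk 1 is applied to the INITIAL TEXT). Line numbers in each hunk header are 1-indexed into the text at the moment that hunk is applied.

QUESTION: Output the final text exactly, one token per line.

Hunk 1: at line 4 remove [bmpwq,kgke,xrjbs] add [zulje] -> 6 lines: qjmj tfo uytd kkj zulje truww
Hunk 2: at line 1 remove [tfo] add [oso,gwtx,zan] -> 8 lines: qjmj oso gwtx zan uytd kkj zulje truww
Hunk 3: at line 1 remove [gwtx] add [ocj,kxvx,htlt] -> 10 lines: qjmj oso ocj kxvx htlt zan uytd kkj zulje truww
Hunk 4: at line 2 remove [kxvx,htlt,zan] add [fce,fuxe,vwfp] -> 10 lines: qjmj oso ocj fce fuxe vwfp uytd kkj zulje truww
Hunk 5: at line 7 remove [kkj] add [trr] -> 10 lines: qjmj oso ocj fce fuxe vwfp uytd trr zulje truww
Hunk 6: at line 8 remove [zulje] add [ayji,fsntt,uhw] -> 12 lines: qjmj oso ocj fce fuxe vwfp uytd trr ayji fsntt uhw truww

Answer: qjmj
oso
ocj
fce
fuxe
vwfp
uytd
trr
ayji
fsntt
uhw
truww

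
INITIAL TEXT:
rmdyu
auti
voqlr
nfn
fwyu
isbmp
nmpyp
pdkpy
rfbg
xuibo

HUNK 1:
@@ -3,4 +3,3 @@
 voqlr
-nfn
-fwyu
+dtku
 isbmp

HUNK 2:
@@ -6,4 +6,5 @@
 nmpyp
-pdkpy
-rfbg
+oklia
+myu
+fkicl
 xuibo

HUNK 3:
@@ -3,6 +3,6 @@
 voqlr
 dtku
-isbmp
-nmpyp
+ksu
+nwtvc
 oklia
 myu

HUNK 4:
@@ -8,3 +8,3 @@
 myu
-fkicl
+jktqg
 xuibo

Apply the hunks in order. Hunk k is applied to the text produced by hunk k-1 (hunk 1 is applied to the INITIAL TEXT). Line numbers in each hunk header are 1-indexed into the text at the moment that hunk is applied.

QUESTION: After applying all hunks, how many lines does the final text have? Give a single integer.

Answer: 10

Derivation:
Hunk 1: at line 3 remove [nfn,fwyu] add [dtku] -> 9 lines: rmdyu auti voqlr dtku isbmp nmpyp pdkpy rfbg xuibo
Hunk 2: at line 6 remove [pdkpy,rfbg] add [oklia,myu,fkicl] -> 10 lines: rmdyu auti voqlr dtku isbmp nmpyp oklia myu fkicl xuibo
Hunk 3: at line 3 remove [isbmp,nmpyp] add [ksu,nwtvc] -> 10 lines: rmdyu auti voqlr dtku ksu nwtvc oklia myu fkicl xuibo
Hunk 4: at line 8 remove [fkicl] add [jktqg] -> 10 lines: rmdyu auti voqlr dtku ksu nwtvc oklia myu jktqg xuibo
Final line count: 10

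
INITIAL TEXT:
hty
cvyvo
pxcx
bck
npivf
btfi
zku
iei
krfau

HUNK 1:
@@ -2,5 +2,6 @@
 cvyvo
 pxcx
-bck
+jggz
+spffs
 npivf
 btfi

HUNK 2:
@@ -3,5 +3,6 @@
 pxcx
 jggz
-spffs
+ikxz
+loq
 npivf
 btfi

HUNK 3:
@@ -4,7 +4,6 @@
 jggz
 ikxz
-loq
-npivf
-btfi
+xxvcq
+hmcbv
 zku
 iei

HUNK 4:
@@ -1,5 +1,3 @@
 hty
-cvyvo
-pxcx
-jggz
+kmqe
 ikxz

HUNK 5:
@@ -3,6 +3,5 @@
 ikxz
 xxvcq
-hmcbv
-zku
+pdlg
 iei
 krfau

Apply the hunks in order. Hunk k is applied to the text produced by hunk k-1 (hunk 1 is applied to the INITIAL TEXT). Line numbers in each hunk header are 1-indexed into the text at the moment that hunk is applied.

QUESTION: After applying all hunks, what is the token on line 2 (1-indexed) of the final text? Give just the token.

Answer: kmqe

Derivation:
Hunk 1: at line 2 remove [bck] add [jggz,spffs] -> 10 lines: hty cvyvo pxcx jggz spffs npivf btfi zku iei krfau
Hunk 2: at line 3 remove [spffs] add [ikxz,loq] -> 11 lines: hty cvyvo pxcx jggz ikxz loq npivf btfi zku iei krfau
Hunk 3: at line 4 remove [loq,npivf,btfi] add [xxvcq,hmcbv] -> 10 lines: hty cvyvo pxcx jggz ikxz xxvcq hmcbv zku iei krfau
Hunk 4: at line 1 remove [cvyvo,pxcx,jggz] add [kmqe] -> 8 lines: hty kmqe ikxz xxvcq hmcbv zku iei krfau
Hunk 5: at line 3 remove [hmcbv,zku] add [pdlg] -> 7 lines: hty kmqe ikxz xxvcq pdlg iei krfau
Final line 2: kmqe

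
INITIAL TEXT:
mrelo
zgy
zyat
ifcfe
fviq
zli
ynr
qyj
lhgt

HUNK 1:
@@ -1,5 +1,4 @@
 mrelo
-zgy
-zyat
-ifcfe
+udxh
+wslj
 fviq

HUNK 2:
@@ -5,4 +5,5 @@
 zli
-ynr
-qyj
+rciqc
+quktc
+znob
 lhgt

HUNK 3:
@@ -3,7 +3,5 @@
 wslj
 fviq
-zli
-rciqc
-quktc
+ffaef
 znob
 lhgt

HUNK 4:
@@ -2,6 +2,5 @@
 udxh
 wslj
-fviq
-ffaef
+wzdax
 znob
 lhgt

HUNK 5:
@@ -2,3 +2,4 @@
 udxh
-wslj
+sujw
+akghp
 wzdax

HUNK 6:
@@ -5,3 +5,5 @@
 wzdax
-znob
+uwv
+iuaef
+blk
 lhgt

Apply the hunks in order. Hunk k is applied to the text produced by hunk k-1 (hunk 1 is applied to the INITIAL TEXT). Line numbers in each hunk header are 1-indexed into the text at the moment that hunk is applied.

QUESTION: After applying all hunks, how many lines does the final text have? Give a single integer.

Hunk 1: at line 1 remove [zgy,zyat,ifcfe] add [udxh,wslj] -> 8 lines: mrelo udxh wslj fviq zli ynr qyj lhgt
Hunk 2: at line 5 remove [ynr,qyj] add [rciqc,quktc,znob] -> 9 lines: mrelo udxh wslj fviq zli rciqc quktc znob lhgt
Hunk 3: at line 3 remove [zli,rciqc,quktc] add [ffaef] -> 7 lines: mrelo udxh wslj fviq ffaef znob lhgt
Hunk 4: at line 2 remove [fviq,ffaef] add [wzdax] -> 6 lines: mrelo udxh wslj wzdax znob lhgt
Hunk 5: at line 2 remove [wslj] add [sujw,akghp] -> 7 lines: mrelo udxh sujw akghp wzdax znob lhgt
Hunk 6: at line 5 remove [znob] add [uwv,iuaef,blk] -> 9 lines: mrelo udxh sujw akghp wzdax uwv iuaef blk lhgt
Final line count: 9

Answer: 9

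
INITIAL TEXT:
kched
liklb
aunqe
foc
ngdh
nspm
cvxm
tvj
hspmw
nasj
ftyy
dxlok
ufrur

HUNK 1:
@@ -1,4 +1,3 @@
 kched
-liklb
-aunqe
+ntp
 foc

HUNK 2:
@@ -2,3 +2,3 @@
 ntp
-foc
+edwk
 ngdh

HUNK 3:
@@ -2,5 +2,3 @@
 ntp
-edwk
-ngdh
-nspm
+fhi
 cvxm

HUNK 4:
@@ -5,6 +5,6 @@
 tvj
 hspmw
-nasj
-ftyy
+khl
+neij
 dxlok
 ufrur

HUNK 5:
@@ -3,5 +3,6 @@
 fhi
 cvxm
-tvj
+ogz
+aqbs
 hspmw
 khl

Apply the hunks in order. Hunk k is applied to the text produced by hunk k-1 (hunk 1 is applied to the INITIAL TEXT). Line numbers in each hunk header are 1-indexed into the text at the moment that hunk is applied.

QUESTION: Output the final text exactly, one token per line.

Answer: kched
ntp
fhi
cvxm
ogz
aqbs
hspmw
khl
neij
dxlok
ufrur

Derivation:
Hunk 1: at line 1 remove [liklb,aunqe] add [ntp] -> 12 lines: kched ntp foc ngdh nspm cvxm tvj hspmw nasj ftyy dxlok ufrur
Hunk 2: at line 2 remove [foc] add [edwk] -> 12 lines: kched ntp edwk ngdh nspm cvxm tvj hspmw nasj ftyy dxlok ufrur
Hunk 3: at line 2 remove [edwk,ngdh,nspm] add [fhi] -> 10 lines: kched ntp fhi cvxm tvj hspmw nasj ftyy dxlok ufrur
Hunk 4: at line 5 remove [nasj,ftyy] add [khl,neij] -> 10 lines: kched ntp fhi cvxm tvj hspmw khl neij dxlok ufrur
Hunk 5: at line 3 remove [tvj] add [ogz,aqbs] -> 11 lines: kched ntp fhi cvxm ogz aqbs hspmw khl neij dxlok ufrur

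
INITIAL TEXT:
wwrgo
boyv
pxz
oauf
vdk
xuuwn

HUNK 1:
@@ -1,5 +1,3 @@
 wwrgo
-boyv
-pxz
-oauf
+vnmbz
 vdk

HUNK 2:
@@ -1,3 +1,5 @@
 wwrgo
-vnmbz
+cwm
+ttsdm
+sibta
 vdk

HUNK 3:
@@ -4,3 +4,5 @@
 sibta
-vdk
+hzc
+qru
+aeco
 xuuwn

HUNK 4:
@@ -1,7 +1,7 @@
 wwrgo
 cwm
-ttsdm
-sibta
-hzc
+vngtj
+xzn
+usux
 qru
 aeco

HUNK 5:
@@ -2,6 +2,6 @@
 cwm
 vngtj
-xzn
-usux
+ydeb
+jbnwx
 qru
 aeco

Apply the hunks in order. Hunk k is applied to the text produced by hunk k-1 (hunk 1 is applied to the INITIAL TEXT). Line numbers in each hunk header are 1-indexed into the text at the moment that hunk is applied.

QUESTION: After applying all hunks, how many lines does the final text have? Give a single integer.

Hunk 1: at line 1 remove [boyv,pxz,oauf] add [vnmbz] -> 4 lines: wwrgo vnmbz vdk xuuwn
Hunk 2: at line 1 remove [vnmbz] add [cwm,ttsdm,sibta] -> 6 lines: wwrgo cwm ttsdm sibta vdk xuuwn
Hunk 3: at line 4 remove [vdk] add [hzc,qru,aeco] -> 8 lines: wwrgo cwm ttsdm sibta hzc qru aeco xuuwn
Hunk 4: at line 1 remove [ttsdm,sibta,hzc] add [vngtj,xzn,usux] -> 8 lines: wwrgo cwm vngtj xzn usux qru aeco xuuwn
Hunk 5: at line 2 remove [xzn,usux] add [ydeb,jbnwx] -> 8 lines: wwrgo cwm vngtj ydeb jbnwx qru aeco xuuwn
Final line count: 8

Answer: 8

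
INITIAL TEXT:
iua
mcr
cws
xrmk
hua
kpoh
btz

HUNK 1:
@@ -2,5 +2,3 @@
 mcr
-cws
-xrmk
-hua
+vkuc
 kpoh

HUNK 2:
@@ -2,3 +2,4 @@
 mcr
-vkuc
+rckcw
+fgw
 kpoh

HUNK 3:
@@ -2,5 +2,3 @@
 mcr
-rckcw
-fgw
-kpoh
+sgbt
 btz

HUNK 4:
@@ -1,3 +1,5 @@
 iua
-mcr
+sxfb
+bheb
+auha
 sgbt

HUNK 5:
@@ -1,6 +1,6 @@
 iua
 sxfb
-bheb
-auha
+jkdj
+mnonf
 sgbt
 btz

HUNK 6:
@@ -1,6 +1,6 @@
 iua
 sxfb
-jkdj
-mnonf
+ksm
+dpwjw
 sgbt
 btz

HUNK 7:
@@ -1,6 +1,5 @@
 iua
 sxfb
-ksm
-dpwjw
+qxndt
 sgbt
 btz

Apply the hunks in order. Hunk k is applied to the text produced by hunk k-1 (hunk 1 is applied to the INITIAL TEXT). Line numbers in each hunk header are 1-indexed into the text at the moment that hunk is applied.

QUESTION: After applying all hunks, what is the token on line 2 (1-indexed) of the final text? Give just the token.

Answer: sxfb

Derivation:
Hunk 1: at line 2 remove [cws,xrmk,hua] add [vkuc] -> 5 lines: iua mcr vkuc kpoh btz
Hunk 2: at line 2 remove [vkuc] add [rckcw,fgw] -> 6 lines: iua mcr rckcw fgw kpoh btz
Hunk 3: at line 2 remove [rckcw,fgw,kpoh] add [sgbt] -> 4 lines: iua mcr sgbt btz
Hunk 4: at line 1 remove [mcr] add [sxfb,bheb,auha] -> 6 lines: iua sxfb bheb auha sgbt btz
Hunk 5: at line 1 remove [bheb,auha] add [jkdj,mnonf] -> 6 lines: iua sxfb jkdj mnonf sgbt btz
Hunk 6: at line 1 remove [jkdj,mnonf] add [ksm,dpwjw] -> 6 lines: iua sxfb ksm dpwjw sgbt btz
Hunk 7: at line 1 remove [ksm,dpwjw] add [qxndt] -> 5 lines: iua sxfb qxndt sgbt btz
Final line 2: sxfb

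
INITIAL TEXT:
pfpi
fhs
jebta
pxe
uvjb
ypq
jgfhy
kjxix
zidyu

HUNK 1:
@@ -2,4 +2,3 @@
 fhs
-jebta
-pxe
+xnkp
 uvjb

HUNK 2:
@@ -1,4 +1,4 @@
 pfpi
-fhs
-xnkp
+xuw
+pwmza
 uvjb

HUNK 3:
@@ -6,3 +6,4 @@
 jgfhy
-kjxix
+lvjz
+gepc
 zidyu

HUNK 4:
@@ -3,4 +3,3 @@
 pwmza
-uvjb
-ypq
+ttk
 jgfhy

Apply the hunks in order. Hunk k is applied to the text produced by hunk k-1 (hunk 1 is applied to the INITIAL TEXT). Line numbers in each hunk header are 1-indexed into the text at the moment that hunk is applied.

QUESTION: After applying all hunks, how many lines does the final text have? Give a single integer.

Hunk 1: at line 2 remove [jebta,pxe] add [xnkp] -> 8 lines: pfpi fhs xnkp uvjb ypq jgfhy kjxix zidyu
Hunk 2: at line 1 remove [fhs,xnkp] add [xuw,pwmza] -> 8 lines: pfpi xuw pwmza uvjb ypq jgfhy kjxix zidyu
Hunk 3: at line 6 remove [kjxix] add [lvjz,gepc] -> 9 lines: pfpi xuw pwmza uvjb ypq jgfhy lvjz gepc zidyu
Hunk 4: at line 3 remove [uvjb,ypq] add [ttk] -> 8 lines: pfpi xuw pwmza ttk jgfhy lvjz gepc zidyu
Final line count: 8

Answer: 8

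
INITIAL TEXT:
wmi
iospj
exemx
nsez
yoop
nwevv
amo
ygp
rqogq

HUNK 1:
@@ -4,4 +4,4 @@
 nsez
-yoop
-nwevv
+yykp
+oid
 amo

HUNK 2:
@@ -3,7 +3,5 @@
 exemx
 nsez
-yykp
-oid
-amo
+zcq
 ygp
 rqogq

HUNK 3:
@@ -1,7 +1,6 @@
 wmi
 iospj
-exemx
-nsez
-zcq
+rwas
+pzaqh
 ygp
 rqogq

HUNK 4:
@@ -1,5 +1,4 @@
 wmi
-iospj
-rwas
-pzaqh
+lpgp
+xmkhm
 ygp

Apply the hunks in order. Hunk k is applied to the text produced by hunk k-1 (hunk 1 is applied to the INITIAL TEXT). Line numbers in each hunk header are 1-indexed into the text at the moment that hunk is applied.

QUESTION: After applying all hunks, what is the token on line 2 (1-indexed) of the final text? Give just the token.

Answer: lpgp

Derivation:
Hunk 1: at line 4 remove [yoop,nwevv] add [yykp,oid] -> 9 lines: wmi iospj exemx nsez yykp oid amo ygp rqogq
Hunk 2: at line 3 remove [yykp,oid,amo] add [zcq] -> 7 lines: wmi iospj exemx nsez zcq ygp rqogq
Hunk 3: at line 1 remove [exemx,nsez,zcq] add [rwas,pzaqh] -> 6 lines: wmi iospj rwas pzaqh ygp rqogq
Hunk 4: at line 1 remove [iospj,rwas,pzaqh] add [lpgp,xmkhm] -> 5 lines: wmi lpgp xmkhm ygp rqogq
Final line 2: lpgp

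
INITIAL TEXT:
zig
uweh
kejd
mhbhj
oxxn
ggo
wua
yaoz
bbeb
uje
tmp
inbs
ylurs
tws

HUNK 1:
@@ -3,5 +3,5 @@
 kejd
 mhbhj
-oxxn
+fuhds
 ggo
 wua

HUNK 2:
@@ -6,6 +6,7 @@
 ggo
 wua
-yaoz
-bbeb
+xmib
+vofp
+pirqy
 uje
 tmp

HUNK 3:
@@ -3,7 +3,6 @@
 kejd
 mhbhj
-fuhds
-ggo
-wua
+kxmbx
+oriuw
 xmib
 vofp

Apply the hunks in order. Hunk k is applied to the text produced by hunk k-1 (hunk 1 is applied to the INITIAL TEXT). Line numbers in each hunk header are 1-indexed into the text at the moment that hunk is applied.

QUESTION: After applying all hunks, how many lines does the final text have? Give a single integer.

Hunk 1: at line 3 remove [oxxn] add [fuhds] -> 14 lines: zig uweh kejd mhbhj fuhds ggo wua yaoz bbeb uje tmp inbs ylurs tws
Hunk 2: at line 6 remove [yaoz,bbeb] add [xmib,vofp,pirqy] -> 15 lines: zig uweh kejd mhbhj fuhds ggo wua xmib vofp pirqy uje tmp inbs ylurs tws
Hunk 3: at line 3 remove [fuhds,ggo,wua] add [kxmbx,oriuw] -> 14 lines: zig uweh kejd mhbhj kxmbx oriuw xmib vofp pirqy uje tmp inbs ylurs tws
Final line count: 14

Answer: 14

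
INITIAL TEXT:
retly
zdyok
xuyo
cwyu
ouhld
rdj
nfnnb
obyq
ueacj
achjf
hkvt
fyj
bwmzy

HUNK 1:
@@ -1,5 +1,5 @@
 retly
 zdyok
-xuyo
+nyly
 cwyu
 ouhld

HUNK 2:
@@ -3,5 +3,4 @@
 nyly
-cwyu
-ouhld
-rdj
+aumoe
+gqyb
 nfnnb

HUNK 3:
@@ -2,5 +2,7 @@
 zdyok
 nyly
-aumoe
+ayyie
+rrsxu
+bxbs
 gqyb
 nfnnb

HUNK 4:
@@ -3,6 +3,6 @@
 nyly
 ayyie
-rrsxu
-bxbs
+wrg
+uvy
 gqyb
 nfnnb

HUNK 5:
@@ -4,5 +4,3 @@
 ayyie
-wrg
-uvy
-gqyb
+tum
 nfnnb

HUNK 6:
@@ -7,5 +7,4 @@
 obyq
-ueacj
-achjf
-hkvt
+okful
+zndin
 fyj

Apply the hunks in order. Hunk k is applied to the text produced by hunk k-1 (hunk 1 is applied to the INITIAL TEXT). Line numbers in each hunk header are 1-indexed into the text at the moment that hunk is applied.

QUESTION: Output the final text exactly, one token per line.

Answer: retly
zdyok
nyly
ayyie
tum
nfnnb
obyq
okful
zndin
fyj
bwmzy

Derivation:
Hunk 1: at line 1 remove [xuyo] add [nyly] -> 13 lines: retly zdyok nyly cwyu ouhld rdj nfnnb obyq ueacj achjf hkvt fyj bwmzy
Hunk 2: at line 3 remove [cwyu,ouhld,rdj] add [aumoe,gqyb] -> 12 lines: retly zdyok nyly aumoe gqyb nfnnb obyq ueacj achjf hkvt fyj bwmzy
Hunk 3: at line 2 remove [aumoe] add [ayyie,rrsxu,bxbs] -> 14 lines: retly zdyok nyly ayyie rrsxu bxbs gqyb nfnnb obyq ueacj achjf hkvt fyj bwmzy
Hunk 4: at line 3 remove [rrsxu,bxbs] add [wrg,uvy] -> 14 lines: retly zdyok nyly ayyie wrg uvy gqyb nfnnb obyq ueacj achjf hkvt fyj bwmzy
Hunk 5: at line 4 remove [wrg,uvy,gqyb] add [tum] -> 12 lines: retly zdyok nyly ayyie tum nfnnb obyq ueacj achjf hkvt fyj bwmzy
Hunk 6: at line 7 remove [ueacj,achjf,hkvt] add [okful,zndin] -> 11 lines: retly zdyok nyly ayyie tum nfnnb obyq okful zndin fyj bwmzy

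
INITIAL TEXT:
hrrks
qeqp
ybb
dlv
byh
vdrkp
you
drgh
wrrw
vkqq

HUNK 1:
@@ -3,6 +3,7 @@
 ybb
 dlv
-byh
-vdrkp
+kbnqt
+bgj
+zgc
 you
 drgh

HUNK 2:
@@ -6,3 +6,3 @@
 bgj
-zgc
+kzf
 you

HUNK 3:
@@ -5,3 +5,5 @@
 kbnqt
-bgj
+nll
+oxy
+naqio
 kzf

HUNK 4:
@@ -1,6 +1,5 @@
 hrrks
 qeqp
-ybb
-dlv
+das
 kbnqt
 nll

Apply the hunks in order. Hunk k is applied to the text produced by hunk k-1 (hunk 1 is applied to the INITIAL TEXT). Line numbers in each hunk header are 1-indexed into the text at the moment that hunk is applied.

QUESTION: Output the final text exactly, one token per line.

Hunk 1: at line 3 remove [byh,vdrkp] add [kbnqt,bgj,zgc] -> 11 lines: hrrks qeqp ybb dlv kbnqt bgj zgc you drgh wrrw vkqq
Hunk 2: at line 6 remove [zgc] add [kzf] -> 11 lines: hrrks qeqp ybb dlv kbnqt bgj kzf you drgh wrrw vkqq
Hunk 3: at line 5 remove [bgj] add [nll,oxy,naqio] -> 13 lines: hrrks qeqp ybb dlv kbnqt nll oxy naqio kzf you drgh wrrw vkqq
Hunk 4: at line 1 remove [ybb,dlv] add [das] -> 12 lines: hrrks qeqp das kbnqt nll oxy naqio kzf you drgh wrrw vkqq

Answer: hrrks
qeqp
das
kbnqt
nll
oxy
naqio
kzf
you
drgh
wrrw
vkqq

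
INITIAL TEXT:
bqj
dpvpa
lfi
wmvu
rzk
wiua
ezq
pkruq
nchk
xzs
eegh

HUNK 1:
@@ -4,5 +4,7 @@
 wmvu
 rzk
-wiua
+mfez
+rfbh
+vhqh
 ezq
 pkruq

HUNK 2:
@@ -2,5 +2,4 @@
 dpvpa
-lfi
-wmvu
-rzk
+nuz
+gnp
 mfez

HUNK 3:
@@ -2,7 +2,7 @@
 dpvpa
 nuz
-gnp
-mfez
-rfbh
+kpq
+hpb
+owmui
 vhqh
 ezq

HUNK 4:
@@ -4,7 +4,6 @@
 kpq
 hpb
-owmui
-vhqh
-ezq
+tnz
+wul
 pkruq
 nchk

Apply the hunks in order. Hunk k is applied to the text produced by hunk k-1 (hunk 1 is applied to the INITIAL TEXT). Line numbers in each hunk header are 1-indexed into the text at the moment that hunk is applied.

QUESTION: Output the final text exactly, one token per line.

Hunk 1: at line 4 remove [wiua] add [mfez,rfbh,vhqh] -> 13 lines: bqj dpvpa lfi wmvu rzk mfez rfbh vhqh ezq pkruq nchk xzs eegh
Hunk 2: at line 2 remove [lfi,wmvu,rzk] add [nuz,gnp] -> 12 lines: bqj dpvpa nuz gnp mfez rfbh vhqh ezq pkruq nchk xzs eegh
Hunk 3: at line 2 remove [gnp,mfez,rfbh] add [kpq,hpb,owmui] -> 12 lines: bqj dpvpa nuz kpq hpb owmui vhqh ezq pkruq nchk xzs eegh
Hunk 4: at line 4 remove [owmui,vhqh,ezq] add [tnz,wul] -> 11 lines: bqj dpvpa nuz kpq hpb tnz wul pkruq nchk xzs eegh

Answer: bqj
dpvpa
nuz
kpq
hpb
tnz
wul
pkruq
nchk
xzs
eegh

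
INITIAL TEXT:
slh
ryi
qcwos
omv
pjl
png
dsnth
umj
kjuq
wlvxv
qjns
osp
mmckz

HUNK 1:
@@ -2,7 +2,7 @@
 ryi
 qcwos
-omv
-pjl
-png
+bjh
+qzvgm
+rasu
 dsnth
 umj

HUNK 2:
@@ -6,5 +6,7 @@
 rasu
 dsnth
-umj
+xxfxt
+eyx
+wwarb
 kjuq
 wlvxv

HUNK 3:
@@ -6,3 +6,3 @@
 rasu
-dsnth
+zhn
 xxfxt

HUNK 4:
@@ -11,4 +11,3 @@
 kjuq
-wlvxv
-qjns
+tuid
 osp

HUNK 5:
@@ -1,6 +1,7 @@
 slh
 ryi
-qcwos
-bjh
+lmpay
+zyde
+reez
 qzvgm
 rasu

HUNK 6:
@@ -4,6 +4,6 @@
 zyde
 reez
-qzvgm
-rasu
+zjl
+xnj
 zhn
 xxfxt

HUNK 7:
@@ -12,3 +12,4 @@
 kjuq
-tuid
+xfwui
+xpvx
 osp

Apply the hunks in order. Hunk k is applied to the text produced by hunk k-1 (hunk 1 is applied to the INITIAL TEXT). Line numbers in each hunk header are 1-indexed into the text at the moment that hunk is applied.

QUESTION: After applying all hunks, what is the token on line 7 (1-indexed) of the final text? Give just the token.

Hunk 1: at line 2 remove [omv,pjl,png] add [bjh,qzvgm,rasu] -> 13 lines: slh ryi qcwos bjh qzvgm rasu dsnth umj kjuq wlvxv qjns osp mmckz
Hunk 2: at line 6 remove [umj] add [xxfxt,eyx,wwarb] -> 15 lines: slh ryi qcwos bjh qzvgm rasu dsnth xxfxt eyx wwarb kjuq wlvxv qjns osp mmckz
Hunk 3: at line 6 remove [dsnth] add [zhn] -> 15 lines: slh ryi qcwos bjh qzvgm rasu zhn xxfxt eyx wwarb kjuq wlvxv qjns osp mmckz
Hunk 4: at line 11 remove [wlvxv,qjns] add [tuid] -> 14 lines: slh ryi qcwos bjh qzvgm rasu zhn xxfxt eyx wwarb kjuq tuid osp mmckz
Hunk 5: at line 1 remove [qcwos,bjh] add [lmpay,zyde,reez] -> 15 lines: slh ryi lmpay zyde reez qzvgm rasu zhn xxfxt eyx wwarb kjuq tuid osp mmckz
Hunk 6: at line 4 remove [qzvgm,rasu] add [zjl,xnj] -> 15 lines: slh ryi lmpay zyde reez zjl xnj zhn xxfxt eyx wwarb kjuq tuid osp mmckz
Hunk 7: at line 12 remove [tuid] add [xfwui,xpvx] -> 16 lines: slh ryi lmpay zyde reez zjl xnj zhn xxfxt eyx wwarb kjuq xfwui xpvx osp mmckz
Final line 7: xnj

Answer: xnj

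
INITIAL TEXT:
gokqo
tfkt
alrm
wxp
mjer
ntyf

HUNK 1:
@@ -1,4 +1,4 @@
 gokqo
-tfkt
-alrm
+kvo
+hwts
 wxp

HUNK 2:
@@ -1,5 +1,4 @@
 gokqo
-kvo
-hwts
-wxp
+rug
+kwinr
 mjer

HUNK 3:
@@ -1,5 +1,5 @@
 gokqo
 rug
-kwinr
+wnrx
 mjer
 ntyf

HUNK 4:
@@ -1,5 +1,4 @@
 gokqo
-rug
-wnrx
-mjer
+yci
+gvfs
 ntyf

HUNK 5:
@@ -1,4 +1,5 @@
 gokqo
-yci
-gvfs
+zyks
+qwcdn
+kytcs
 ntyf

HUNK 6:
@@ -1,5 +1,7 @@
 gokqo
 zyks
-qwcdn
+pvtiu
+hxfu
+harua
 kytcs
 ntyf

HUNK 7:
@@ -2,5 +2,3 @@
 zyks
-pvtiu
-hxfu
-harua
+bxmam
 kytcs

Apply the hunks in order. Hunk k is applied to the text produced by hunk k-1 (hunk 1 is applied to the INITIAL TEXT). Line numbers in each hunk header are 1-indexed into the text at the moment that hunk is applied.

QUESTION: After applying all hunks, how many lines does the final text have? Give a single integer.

Hunk 1: at line 1 remove [tfkt,alrm] add [kvo,hwts] -> 6 lines: gokqo kvo hwts wxp mjer ntyf
Hunk 2: at line 1 remove [kvo,hwts,wxp] add [rug,kwinr] -> 5 lines: gokqo rug kwinr mjer ntyf
Hunk 3: at line 1 remove [kwinr] add [wnrx] -> 5 lines: gokqo rug wnrx mjer ntyf
Hunk 4: at line 1 remove [rug,wnrx,mjer] add [yci,gvfs] -> 4 lines: gokqo yci gvfs ntyf
Hunk 5: at line 1 remove [yci,gvfs] add [zyks,qwcdn,kytcs] -> 5 lines: gokqo zyks qwcdn kytcs ntyf
Hunk 6: at line 1 remove [qwcdn] add [pvtiu,hxfu,harua] -> 7 lines: gokqo zyks pvtiu hxfu harua kytcs ntyf
Hunk 7: at line 2 remove [pvtiu,hxfu,harua] add [bxmam] -> 5 lines: gokqo zyks bxmam kytcs ntyf
Final line count: 5

Answer: 5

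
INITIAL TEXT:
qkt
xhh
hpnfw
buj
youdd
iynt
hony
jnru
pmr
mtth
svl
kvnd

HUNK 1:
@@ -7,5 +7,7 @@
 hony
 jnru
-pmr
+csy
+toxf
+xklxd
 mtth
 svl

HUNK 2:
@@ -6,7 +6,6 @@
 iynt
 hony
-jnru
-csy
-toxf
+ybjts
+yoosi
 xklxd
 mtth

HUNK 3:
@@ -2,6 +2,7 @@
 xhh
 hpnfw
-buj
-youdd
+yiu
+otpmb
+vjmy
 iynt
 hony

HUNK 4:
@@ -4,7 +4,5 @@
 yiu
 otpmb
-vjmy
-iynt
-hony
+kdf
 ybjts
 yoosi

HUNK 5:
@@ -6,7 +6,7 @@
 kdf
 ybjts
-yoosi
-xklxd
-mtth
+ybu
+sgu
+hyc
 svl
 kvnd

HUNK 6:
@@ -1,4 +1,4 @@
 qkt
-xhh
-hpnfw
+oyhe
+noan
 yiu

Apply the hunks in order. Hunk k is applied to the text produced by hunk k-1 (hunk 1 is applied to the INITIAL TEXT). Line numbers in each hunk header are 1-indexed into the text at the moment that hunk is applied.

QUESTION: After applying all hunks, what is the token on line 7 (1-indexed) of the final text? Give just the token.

Hunk 1: at line 7 remove [pmr] add [csy,toxf,xklxd] -> 14 lines: qkt xhh hpnfw buj youdd iynt hony jnru csy toxf xklxd mtth svl kvnd
Hunk 2: at line 6 remove [jnru,csy,toxf] add [ybjts,yoosi] -> 13 lines: qkt xhh hpnfw buj youdd iynt hony ybjts yoosi xklxd mtth svl kvnd
Hunk 3: at line 2 remove [buj,youdd] add [yiu,otpmb,vjmy] -> 14 lines: qkt xhh hpnfw yiu otpmb vjmy iynt hony ybjts yoosi xklxd mtth svl kvnd
Hunk 4: at line 4 remove [vjmy,iynt,hony] add [kdf] -> 12 lines: qkt xhh hpnfw yiu otpmb kdf ybjts yoosi xklxd mtth svl kvnd
Hunk 5: at line 6 remove [yoosi,xklxd,mtth] add [ybu,sgu,hyc] -> 12 lines: qkt xhh hpnfw yiu otpmb kdf ybjts ybu sgu hyc svl kvnd
Hunk 6: at line 1 remove [xhh,hpnfw] add [oyhe,noan] -> 12 lines: qkt oyhe noan yiu otpmb kdf ybjts ybu sgu hyc svl kvnd
Final line 7: ybjts

Answer: ybjts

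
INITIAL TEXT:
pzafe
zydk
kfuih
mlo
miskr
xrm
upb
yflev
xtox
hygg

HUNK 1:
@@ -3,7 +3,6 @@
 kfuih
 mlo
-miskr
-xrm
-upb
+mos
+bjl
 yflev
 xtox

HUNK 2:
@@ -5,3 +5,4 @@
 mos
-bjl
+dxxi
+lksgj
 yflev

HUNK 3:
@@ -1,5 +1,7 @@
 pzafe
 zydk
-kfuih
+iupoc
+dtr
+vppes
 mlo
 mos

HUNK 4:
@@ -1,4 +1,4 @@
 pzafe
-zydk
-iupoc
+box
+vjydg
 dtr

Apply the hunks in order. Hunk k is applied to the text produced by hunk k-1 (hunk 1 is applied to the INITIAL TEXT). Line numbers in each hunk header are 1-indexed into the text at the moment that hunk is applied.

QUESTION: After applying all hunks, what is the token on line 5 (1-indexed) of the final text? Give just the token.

Answer: vppes

Derivation:
Hunk 1: at line 3 remove [miskr,xrm,upb] add [mos,bjl] -> 9 lines: pzafe zydk kfuih mlo mos bjl yflev xtox hygg
Hunk 2: at line 5 remove [bjl] add [dxxi,lksgj] -> 10 lines: pzafe zydk kfuih mlo mos dxxi lksgj yflev xtox hygg
Hunk 3: at line 1 remove [kfuih] add [iupoc,dtr,vppes] -> 12 lines: pzafe zydk iupoc dtr vppes mlo mos dxxi lksgj yflev xtox hygg
Hunk 4: at line 1 remove [zydk,iupoc] add [box,vjydg] -> 12 lines: pzafe box vjydg dtr vppes mlo mos dxxi lksgj yflev xtox hygg
Final line 5: vppes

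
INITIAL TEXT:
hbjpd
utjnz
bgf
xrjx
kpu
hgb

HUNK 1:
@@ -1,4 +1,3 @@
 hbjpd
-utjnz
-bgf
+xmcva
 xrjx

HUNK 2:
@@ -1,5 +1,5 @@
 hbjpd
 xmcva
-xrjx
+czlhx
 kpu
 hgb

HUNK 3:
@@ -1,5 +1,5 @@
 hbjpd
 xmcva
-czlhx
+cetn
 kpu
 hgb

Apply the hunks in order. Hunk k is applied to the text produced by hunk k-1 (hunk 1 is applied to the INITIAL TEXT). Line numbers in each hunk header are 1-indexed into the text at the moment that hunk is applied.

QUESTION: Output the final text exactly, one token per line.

Answer: hbjpd
xmcva
cetn
kpu
hgb

Derivation:
Hunk 1: at line 1 remove [utjnz,bgf] add [xmcva] -> 5 lines: hbjpd xmcva xrjx kpu hgb
Hunk 2: at line 1 remove [xrjx] add [czlhx] -> 5 lines: hbjpd xmcva czlhx kpu hgb
Hunk 3: at line 1 remove [czlhx] add [cetn] -> 5 lines: hbjpd xmcva cetn kpu hgb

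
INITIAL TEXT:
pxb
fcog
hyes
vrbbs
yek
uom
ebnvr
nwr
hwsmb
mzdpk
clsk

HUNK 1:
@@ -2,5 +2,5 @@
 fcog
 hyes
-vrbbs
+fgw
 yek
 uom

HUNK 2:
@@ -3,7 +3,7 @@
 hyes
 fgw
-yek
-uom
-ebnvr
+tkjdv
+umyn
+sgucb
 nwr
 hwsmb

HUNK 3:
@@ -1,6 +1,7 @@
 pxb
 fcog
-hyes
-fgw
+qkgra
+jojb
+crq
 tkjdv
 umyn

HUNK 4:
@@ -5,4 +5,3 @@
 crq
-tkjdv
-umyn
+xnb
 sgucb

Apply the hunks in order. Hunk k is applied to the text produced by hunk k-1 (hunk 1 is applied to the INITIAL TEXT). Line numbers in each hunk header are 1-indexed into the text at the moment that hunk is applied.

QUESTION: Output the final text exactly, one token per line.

Answer: pxb
fcog
qkgra
jojb
crq
xnb
sgucb
nwr
hwsmb
mzdpk
clsk

Derivation:
Hunk 1: at line 2 remove [vrbbs] add [fgw] -> 11 lines: pxb fcog hyes fgw yek uom ebnvr nwr hwsmb mzdpk clsk
Hunk 2: at line 3 remove [yek,uom,ebnvr] add [tkjdv,umyn,sgucb] -> 11 lines: pxb fcog hyes fgw tkjdv umyn sgucb nwr hwsmb mzdpk clsk
Hunk 3: at line 1 remove [hyes,fgw] add [qkgra,jojb,crq] -> 12 lines: pxb fcog qkgra jojb crq tkjdv umyn sgucb nwr hwsmb mzdpk clsk
Hunk 4: at line 5 remove [tkjdv,umyn] add [xnb] -> 11 lines: pxb fcog qkgra jojb crq xnb sgucb nwr hwsmb mzdpk clsk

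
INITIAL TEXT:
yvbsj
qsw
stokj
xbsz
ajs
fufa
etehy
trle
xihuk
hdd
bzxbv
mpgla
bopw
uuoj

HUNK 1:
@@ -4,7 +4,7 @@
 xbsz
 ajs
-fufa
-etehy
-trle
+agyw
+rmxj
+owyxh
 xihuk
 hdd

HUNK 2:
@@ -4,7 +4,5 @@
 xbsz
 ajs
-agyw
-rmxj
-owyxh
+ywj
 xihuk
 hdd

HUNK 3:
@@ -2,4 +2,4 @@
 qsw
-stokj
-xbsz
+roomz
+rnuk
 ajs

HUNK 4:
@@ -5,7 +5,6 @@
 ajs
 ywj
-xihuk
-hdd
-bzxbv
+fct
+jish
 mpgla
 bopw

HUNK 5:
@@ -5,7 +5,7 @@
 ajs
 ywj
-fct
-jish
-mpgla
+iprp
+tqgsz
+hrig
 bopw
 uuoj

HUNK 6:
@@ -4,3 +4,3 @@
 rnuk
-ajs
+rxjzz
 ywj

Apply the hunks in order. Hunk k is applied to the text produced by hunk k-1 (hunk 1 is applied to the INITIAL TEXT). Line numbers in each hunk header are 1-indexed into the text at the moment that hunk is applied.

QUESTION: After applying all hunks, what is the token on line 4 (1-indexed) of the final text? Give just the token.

Hunk 1: at line 4 remove [fufa,etehy,trle] add [agyw,rmxj,owyxh] -> 14 lines: yvbsj qsw stokj xbsz ajs agyw rmxj owyxh xihuk hdd bzxbv mpgla bopw uuoj
Hunk 2: at line 4 remove [agyw,rmxj,owyxh] add [ywj] -> 12 lines: yvbsj qsw stokj xbsz ajs ywj xihuk hdd bzxbv mpgla bopw uuoj
Hunk 3: at line 2 remove [stokj,xbsz] add [roomz,rnuk] -> 12 lines: yvbsj qsw roomz rnuk ajs ywj xihuk hdd bzxbv mpgla bopw uuoj
Hunk 4: at line 5 remove [xihuk,hdd,bzxbv] add [fct,jish] -> 11 lines: yvbsj qsw roomz rnuk ajs ywj fct jish mpgla bopw uuoj
Hunk 5: at line 5 remove [fct,jish,mpgla] add [iprp,tqgsz,hrig] -> 11 lines: yvbsj qsw roomz rnuk ajs ywj iprp tqgsz hrig bopw uuoj
Hunk 6: at line 4 remove [ajs] add [rxjzz] -> 11 lines: yvbsj qsw roomz rnuk rxjzz ywj iprp tqgsz hrig bopw uuoj
Final line 4: rnuk

Answer: rnuk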